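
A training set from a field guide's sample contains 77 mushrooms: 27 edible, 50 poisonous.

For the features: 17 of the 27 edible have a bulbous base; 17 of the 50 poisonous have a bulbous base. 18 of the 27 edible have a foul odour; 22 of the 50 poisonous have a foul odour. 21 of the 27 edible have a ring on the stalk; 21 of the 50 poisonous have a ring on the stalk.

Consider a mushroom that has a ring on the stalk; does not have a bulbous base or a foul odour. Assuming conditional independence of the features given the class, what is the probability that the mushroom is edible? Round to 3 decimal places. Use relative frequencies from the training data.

edible: (27/77) × (10/27) × (9/27) × (21/27) ≈ 0.03367
poisonous: (50/77) × (33/50) × (28/50) × (21/50) = 0.1008
P(edible | x) = 0.03367 / 0.13447 ≈ 0.250

0.250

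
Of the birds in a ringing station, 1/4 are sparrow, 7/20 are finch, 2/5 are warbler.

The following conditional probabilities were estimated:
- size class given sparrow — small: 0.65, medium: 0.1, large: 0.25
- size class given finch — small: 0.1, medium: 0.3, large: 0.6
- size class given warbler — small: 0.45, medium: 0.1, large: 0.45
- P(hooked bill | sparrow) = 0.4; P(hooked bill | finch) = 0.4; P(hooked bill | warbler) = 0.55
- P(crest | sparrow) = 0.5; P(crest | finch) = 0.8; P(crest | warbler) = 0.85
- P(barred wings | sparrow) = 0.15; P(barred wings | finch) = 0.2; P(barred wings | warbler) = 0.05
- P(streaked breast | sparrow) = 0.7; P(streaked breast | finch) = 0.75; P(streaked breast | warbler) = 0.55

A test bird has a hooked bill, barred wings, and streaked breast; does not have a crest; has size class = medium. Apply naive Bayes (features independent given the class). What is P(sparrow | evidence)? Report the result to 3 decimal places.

0.280

sparrow: 0.25 × 0.1 × 0.4 × (1−0.5) × 0.15 × 0.7 = 0.000525
finch: 0.35 × 0.3 × 0.4 × (1−0.8) × 0.2 × 0.75 = 0.00126
warbler: 0.4 × 0.1 × 0.55 × (1−0.85) × 0.05 × 0.55 = 0.00009075
P(sparrow | x) = 0.000525 / 0.00187575 ≈ 0.280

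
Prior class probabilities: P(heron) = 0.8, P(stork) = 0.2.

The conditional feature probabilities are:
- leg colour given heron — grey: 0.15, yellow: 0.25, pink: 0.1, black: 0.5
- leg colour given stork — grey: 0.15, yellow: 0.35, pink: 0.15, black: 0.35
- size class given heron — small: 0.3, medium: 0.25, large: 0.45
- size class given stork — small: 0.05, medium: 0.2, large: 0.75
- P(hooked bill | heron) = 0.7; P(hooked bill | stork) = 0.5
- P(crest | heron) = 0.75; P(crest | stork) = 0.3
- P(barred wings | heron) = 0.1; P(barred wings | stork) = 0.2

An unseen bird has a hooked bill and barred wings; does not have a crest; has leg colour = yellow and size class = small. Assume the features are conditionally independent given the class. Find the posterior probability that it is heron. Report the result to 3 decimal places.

heron: 0.8 × 0.25 × 0.3 × 0.7 × (1−0.75) × 0.1 = 0.00105
stork: 0.2 × 0.35 × 0.05 × 0.5 × (1−0.3) × 0.2 = 0.000245
P(heron | x) = 0.00105 / 0.001295 ≈ 0.811

0.811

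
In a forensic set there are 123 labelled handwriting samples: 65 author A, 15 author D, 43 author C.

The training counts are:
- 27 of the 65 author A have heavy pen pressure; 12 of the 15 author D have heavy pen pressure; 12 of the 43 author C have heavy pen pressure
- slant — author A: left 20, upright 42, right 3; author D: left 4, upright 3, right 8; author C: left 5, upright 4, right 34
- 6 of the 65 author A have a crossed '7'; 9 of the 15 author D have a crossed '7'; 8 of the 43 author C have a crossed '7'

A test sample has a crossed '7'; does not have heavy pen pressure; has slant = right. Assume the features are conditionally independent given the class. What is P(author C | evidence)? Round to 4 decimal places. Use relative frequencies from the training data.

author A: (65/123) × (38/65) × (3/65) × (6/65) ≈ 0.00131621
author D: (15/123) × (3/15) × (8/15) × (9/15) ≈ 0.00780488
author C: (43/123) × (31/43) × (34/43) × (8/43) ≈ 0.0370756
P(author C | x) = 0.0370756 / 0.04619669 ≈ 0.8026

0.8026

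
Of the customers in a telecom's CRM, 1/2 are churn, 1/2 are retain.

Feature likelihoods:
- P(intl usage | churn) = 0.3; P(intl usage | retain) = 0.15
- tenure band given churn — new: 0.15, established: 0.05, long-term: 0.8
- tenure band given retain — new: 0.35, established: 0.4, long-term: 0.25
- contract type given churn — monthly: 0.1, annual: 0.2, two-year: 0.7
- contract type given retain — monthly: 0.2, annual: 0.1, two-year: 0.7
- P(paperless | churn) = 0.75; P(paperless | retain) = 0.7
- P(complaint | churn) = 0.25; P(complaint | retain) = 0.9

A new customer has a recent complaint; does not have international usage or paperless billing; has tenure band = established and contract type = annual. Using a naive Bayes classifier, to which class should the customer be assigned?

churn: 0.5 × (1−0.3) × 0.05 × 0.2 × (1−0.75) × 0.25 = 0.00021875
retain: 0.5 × (1−0.15) × 0.4 × 0.1 × (1−0.7) × 0.9 = 0.00459
Highest score → retain.

retain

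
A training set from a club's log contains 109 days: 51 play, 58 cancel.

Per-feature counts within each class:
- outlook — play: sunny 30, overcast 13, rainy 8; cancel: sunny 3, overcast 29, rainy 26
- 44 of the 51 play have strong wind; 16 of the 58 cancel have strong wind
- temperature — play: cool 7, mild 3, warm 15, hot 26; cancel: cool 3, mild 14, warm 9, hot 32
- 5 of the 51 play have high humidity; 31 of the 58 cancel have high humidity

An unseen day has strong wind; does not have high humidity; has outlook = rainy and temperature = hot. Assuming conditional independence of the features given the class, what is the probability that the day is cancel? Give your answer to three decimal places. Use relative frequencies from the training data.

0.367

play: (51/109) × (8/51) × (44/51) × (26/51) × (46/51) ≈ 0.0291163
cancel: (58/109) × (26/58) × (16/58) × (32/58) × (27/58) ≈ 0.0169004
P(cancel | x) = 0.0169004 / 0.0460167 ≈ 0.367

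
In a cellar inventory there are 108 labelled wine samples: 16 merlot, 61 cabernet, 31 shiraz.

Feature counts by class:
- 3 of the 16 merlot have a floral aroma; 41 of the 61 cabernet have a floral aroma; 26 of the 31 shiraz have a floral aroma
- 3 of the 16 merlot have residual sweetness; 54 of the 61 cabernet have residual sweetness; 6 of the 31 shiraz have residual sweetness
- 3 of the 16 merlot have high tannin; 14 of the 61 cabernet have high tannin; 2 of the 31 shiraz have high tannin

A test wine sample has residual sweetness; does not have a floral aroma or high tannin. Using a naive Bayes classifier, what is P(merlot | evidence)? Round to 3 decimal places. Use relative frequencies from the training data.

merlot: (16/108) × (13/16) × (3/16) × (13/16) ≈ 0.0183377
cabernet: (61/108) × (20/61) × (54/61) × (47/61) ≈ 0.12631
shiraz: (31/108) × (5/31) × (6/31) × (29/31) ≈ 0.00838247
P(merlot | x) = 0.0183377 / 0.15303017 ≈ 0.120

0.120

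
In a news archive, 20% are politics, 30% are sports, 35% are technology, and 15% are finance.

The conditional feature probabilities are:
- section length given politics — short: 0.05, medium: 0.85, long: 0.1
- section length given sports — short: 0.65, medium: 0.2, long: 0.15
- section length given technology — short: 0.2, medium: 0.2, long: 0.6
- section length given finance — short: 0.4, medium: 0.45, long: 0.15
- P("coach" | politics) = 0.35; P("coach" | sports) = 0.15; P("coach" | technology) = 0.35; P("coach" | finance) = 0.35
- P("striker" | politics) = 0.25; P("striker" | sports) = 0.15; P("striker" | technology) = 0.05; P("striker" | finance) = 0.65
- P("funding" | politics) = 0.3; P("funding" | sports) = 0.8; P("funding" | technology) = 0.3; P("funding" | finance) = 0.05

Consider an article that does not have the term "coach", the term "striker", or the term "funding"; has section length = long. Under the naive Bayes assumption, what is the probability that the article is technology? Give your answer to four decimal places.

0.8331

politics: 0.2 × 0.1 × (1−0.35) × (1−0.25) × (1−0.3) = 0.006825
sports: 0.3 × 0.15 × (1−0.15) × (1−0.15) × (1−0.8) = 0.0065025
technology: 0.35 × 0.6 × (1−0.35) × (1−0.05) × (1−0.3) = 0.0907725
finance: 0.15 × 0.15 × (1−0.35) × (1−0.65) × (1−0.05) = 0.0048628125
P(technology | x) = 0.0907725 / 0.1089628125 ≈ 0.8331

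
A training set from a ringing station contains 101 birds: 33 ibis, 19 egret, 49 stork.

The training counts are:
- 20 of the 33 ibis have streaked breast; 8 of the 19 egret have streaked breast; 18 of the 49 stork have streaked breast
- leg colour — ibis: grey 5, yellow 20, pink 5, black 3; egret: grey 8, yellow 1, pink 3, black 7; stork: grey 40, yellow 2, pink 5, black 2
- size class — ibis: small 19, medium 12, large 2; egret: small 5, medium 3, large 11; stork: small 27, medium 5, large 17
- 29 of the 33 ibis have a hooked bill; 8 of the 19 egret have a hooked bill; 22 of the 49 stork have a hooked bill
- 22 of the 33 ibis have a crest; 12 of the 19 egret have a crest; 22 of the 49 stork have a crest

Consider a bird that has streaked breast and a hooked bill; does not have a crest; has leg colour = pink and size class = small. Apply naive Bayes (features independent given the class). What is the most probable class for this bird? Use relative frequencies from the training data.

ibis: (33/101) × (20/33) × (5/33) × (19/33) × (29/33) × (11/33) ≈ 0.00506019
egret: (19/101) × (8/19) × (3/19) × (5/19) × (8/19) × (7/19) ≈ 0.000510544
stork: (49/101) × (18/49) × (5/49) × (27/49) × (22/49) × (27/49) ≈ 0.00247906
Highest score → ibis.

ibis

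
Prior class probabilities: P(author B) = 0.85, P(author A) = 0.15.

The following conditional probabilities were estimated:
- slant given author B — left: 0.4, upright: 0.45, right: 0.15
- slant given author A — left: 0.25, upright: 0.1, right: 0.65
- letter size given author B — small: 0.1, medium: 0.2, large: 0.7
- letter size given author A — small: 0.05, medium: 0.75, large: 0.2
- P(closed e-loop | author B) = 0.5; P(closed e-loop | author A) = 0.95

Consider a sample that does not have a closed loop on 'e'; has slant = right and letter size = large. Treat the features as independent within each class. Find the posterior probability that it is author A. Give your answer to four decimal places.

author B: 0.85 × 0.15 × 0.7 × (1−0.5) = 0.044625
author A: 0.15 × 0.65 × 0.2 × (1−0.95) = 0.000975
P(author A | x) = 0.000975 / 0.0456 ≈ 0.0214

0.0214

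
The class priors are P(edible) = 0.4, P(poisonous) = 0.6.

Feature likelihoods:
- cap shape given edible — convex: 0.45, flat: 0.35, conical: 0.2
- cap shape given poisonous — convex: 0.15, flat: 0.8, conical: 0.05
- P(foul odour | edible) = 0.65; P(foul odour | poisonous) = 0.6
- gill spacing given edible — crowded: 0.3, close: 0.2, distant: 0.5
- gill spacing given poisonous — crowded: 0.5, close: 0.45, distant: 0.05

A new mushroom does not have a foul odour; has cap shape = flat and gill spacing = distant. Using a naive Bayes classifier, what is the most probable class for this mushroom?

edible

edible: 0.4 × 0.35 × (1−0.65) × 0.5 = 0.0245
poisonous: 0.6 × 0.8 × (1−0.6) × 0.05 = 0.0096
Highest score → edible.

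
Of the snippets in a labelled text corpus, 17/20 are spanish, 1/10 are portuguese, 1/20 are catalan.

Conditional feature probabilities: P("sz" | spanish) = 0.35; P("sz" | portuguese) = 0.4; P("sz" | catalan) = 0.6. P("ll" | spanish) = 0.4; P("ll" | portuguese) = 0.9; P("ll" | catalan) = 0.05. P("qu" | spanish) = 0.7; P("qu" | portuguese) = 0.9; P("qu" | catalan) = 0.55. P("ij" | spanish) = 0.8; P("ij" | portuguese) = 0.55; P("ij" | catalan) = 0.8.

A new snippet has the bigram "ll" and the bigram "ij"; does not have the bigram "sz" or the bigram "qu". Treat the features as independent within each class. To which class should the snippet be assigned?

spanish

spanish: 0.85 × (1−0.35) × 0.4 × (1−0.7) × 0.8 = 0.05304
portuguese: 0.1 × (1−0.4) × 0.9 × (1−0.9) × 0.55 = 0.00297
catalan: 0.05 × (1−0.6) × 0.05 × (1−0.55) × 0.8 = 0.00036
Highest score → spanish.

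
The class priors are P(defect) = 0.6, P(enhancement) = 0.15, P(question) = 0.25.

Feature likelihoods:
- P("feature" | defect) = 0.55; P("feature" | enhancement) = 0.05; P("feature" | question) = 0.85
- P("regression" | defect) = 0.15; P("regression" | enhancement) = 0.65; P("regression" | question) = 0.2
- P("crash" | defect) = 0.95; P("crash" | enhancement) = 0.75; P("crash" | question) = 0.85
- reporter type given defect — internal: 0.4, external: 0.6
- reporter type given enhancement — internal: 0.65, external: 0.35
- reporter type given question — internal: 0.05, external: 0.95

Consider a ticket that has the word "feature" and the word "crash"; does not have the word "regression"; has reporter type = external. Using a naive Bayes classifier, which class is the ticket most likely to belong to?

defect

defect: 0.6 × 0.55 × (1−0.15) × 0.95 × 0.6 = 0.159885
enhancement: 0.15 × 0.05 × (1−0.65) × 0.75 × 0.35 = 0.0006890625
question: 0.25 × 0.85 × (1−0.2) × 0.85 × 0.95 = 0.137275
Highest score → defect.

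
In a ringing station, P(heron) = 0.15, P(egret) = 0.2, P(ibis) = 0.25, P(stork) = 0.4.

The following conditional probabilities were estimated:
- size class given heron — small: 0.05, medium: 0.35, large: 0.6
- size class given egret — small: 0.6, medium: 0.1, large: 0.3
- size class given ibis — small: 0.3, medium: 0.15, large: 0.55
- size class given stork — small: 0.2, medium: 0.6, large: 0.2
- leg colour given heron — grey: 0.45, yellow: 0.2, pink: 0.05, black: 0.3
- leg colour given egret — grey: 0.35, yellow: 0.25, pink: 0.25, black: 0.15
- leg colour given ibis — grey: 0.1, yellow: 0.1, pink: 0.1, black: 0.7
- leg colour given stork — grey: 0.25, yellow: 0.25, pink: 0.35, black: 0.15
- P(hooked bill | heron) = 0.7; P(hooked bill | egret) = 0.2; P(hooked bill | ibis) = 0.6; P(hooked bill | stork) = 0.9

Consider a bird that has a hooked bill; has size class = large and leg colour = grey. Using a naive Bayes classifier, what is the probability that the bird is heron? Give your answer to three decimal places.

0.482

heron: 0.15 × 0.6 × 0.45 × 0.7 = 0.02835
egret: 0.2 × 0.3 × 0.35 × 0.2 = 0.0042
ibis: 0.25 × 0.55 × 0.1 × 0.6 = 0.00825
stork: 0.4 × 0.2 × 0.25 × 0.9 = 0.018
P(heron | x) = 0.02835 / 0.0588 ≈ 0.482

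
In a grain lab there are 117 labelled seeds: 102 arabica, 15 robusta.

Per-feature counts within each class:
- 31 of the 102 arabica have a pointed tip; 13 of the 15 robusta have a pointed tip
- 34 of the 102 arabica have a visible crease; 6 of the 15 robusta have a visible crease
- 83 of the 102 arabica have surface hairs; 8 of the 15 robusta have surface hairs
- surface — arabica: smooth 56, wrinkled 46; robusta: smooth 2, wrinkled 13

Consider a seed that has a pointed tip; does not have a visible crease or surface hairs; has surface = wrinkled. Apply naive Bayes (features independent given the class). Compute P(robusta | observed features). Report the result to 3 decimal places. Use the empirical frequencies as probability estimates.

arabica: (102/117) × (31/102) × (68/102) × (19/102) × (46/102) ≈ 0.0148387
robusta: (15/117) × (13/15) × (9/15) × (7/15) × (13/15) ≈ 0.026963
P(robusta | x) = 0.026963 / 0.0418017 ≈ 0.645

0.645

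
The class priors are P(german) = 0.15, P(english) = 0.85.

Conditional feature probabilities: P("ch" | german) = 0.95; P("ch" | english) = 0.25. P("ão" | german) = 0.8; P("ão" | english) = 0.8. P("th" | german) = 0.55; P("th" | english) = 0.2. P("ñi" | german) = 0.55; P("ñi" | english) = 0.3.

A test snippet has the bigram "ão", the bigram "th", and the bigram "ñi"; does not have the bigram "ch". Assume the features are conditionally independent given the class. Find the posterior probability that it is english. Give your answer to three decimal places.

german: 0.15 × (1−0.95) × 0.8 × 0.55 × 0.55 = 0.001815
english: 0.85 × (1−0.25) × 0.8 × 0.2 × 0.3 = 0.0306
P(english | x) = 0.0306 / 0.032415 ≈ 0.944

0.944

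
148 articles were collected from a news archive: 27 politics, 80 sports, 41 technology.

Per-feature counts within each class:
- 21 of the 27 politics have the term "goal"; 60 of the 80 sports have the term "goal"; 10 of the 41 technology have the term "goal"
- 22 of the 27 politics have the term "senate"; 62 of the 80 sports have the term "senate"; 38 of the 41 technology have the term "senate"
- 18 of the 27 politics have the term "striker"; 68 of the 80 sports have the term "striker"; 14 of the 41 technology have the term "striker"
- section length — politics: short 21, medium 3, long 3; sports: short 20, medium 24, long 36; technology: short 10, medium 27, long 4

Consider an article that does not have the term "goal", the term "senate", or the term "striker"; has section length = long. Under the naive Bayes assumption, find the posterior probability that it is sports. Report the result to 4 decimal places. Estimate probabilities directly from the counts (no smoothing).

politics: (27/148) × (6/27) × (5/27) × (9/27) × (3/27) ≈ 0.000278056
sports: (80/148) × (20/80) × (18/80) × (12/80) × (36/80) ≈ 0.00205236
technology: (41/148) × (31/41) × (3/41) × (27/41) × (4/41) ≈ 0.000984676
P(sports | x) = 0.00205236 / 0.003315092 ≈ 0.6191

0.6191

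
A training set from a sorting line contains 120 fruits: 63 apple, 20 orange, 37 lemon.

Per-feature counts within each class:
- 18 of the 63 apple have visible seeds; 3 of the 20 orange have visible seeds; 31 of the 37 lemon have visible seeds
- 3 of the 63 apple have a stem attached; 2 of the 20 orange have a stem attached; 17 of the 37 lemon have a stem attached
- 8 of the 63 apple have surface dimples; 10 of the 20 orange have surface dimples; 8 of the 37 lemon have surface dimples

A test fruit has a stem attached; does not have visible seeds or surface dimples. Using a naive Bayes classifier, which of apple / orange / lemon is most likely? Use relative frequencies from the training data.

lemon

apple: (63/120) × (45/63) × (3/63) × (55/63) ≈ 0.0155896
orange: (20/120) × (17/20) × (2/20) × (10/20) ≈ 0.00708333
lemon: (37/120) × (6/37) × (17/37) × (29/37) ≈ 0.0180058
Highest score → lemon.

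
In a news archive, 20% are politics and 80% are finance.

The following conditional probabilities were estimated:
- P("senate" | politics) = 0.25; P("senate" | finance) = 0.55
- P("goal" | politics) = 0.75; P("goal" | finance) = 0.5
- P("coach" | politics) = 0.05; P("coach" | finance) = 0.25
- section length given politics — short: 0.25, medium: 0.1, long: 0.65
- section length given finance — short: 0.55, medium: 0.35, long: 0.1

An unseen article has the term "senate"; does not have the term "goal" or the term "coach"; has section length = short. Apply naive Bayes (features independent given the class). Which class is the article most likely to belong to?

politics: 0.2 × 0.25 × (1−0.75) × (1−0.05) × 0.25 = 0.00296875
finance: 0.8 × 0.55 × (1−0.5) × (1−0.25) × 0.55 = 0.09075
Highest score → finance.

finance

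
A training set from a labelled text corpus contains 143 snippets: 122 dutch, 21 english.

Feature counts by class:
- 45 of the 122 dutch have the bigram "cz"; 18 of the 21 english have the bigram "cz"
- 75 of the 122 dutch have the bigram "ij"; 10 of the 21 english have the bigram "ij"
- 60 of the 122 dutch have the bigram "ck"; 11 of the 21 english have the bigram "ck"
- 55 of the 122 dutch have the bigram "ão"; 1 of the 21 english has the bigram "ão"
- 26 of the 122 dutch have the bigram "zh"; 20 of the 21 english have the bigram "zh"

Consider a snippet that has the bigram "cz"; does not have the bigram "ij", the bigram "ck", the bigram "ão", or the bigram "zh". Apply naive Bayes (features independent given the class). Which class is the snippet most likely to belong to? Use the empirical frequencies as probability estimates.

dutch

dutch: (122/143) × (45/122) × (47/122) × (62/122) × (67/122) × (96/122) ≈ 0.026624
english: (21/143) × (18/21) × (11/21) × (10/21) × (20/21) × (1/21) ≈ 0.00142391
Highest score → dutch.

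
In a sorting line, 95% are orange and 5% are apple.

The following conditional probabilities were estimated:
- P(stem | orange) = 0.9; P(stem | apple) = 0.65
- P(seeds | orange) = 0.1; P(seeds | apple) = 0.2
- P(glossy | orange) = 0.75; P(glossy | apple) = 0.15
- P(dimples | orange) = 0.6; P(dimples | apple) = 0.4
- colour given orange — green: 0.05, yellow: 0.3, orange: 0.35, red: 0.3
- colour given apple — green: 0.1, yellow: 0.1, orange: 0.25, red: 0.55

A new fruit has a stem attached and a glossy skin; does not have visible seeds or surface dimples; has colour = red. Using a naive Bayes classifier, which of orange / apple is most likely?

orange: 0.95 × 0.9 × (1−0.1) × 0.75 × (1−0.6) × 0.3 = 0.069255
apple: 0.05 × 0.65 × (1−0.2) × 0.15 × (1−0.4) × 0.55 = 0.001287
Highest score → orange.

orange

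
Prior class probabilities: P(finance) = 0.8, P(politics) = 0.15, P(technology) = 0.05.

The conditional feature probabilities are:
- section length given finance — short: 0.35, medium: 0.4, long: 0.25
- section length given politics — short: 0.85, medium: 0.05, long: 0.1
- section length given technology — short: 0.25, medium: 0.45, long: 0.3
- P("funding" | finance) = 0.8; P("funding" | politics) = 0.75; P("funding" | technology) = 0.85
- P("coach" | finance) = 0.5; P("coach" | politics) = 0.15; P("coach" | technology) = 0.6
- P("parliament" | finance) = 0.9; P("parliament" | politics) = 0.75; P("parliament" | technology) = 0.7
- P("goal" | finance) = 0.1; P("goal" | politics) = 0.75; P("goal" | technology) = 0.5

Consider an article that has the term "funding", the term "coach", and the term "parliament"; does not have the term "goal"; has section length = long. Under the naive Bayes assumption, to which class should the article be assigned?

finance: 0.8 × 0.25 × 0.8 × 0.5 × 0.9 × (1−0.1) = 0.0648
politics: 0.15 × 0.1 × 0.75 × 0.15 × 0.75 × (1−0.75) = 0.00031640625
technology: 0.05 × 0.3 × 0.85 × 0.6 × 0.7 × (1−0.5) = 0.0026775
Highest score → finance.

finance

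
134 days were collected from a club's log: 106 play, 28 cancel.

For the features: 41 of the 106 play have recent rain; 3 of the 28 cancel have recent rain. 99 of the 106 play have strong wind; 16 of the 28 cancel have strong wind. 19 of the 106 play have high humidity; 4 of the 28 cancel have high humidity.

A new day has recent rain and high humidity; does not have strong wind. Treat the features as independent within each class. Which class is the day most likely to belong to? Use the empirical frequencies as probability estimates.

play: (106/134) × (41/106) × (7/106) × (19/106) ≈ 0.00362175
cancel: (28/134) × (3/28) × (12/28) × (4/28) ≈ 0.0013707
Highest score → play.

play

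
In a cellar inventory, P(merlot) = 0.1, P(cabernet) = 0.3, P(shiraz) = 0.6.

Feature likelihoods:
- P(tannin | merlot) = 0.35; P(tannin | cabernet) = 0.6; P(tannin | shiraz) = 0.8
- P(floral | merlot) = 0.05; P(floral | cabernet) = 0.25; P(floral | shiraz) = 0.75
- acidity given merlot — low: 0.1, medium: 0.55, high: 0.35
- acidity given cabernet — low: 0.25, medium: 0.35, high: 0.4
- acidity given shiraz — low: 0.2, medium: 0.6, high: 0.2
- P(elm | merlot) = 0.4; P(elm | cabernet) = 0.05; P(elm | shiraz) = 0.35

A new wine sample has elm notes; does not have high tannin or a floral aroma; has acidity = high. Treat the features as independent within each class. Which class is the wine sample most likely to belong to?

merlot: 0.1 × (1−0.35) × (1−0.05) × 0.35 × 0.4 = 0.008645
cabernet: 0.3 × (1−0.6) × (1−0.25) × 0.4 × 0.05 = 0.0018
shiraz: 0.6 × (1−0.8) × (1−0.75) × 0.2 × 0.35 = 0.0021
Highest score → merlot.

merlot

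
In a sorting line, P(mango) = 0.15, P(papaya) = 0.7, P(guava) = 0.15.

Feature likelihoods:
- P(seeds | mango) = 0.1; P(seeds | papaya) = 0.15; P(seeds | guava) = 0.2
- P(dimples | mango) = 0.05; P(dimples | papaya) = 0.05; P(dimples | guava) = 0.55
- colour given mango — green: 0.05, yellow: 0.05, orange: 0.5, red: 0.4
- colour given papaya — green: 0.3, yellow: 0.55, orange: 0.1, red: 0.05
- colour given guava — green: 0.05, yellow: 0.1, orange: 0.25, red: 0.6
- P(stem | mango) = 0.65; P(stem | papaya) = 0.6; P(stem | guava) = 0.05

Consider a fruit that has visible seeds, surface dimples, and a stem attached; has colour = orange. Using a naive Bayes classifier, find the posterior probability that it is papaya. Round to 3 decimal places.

0.412

mango: 0.15 × 0.1 × 0.05 × 0.5 × 0.65 = 0.00024375
papaya: 0.7 × 0.15 × 0.05 × 0.1 × 0.6 = 0.000315
guava: 0.15 × 0.2 × 0.55 × 0.25 × 0.05 = 0.00020625
P(papaya | x) = 0.000315 / 0.000765 ≈ 0.412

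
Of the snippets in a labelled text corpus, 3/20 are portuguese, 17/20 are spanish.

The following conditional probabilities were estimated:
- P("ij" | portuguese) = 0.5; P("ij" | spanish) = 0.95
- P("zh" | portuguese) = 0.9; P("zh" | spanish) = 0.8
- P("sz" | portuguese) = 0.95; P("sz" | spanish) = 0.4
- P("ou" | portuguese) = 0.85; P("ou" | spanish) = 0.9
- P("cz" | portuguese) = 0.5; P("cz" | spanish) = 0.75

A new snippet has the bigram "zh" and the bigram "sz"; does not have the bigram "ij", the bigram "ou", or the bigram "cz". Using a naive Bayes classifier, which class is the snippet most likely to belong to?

portuguese

portuguese: 0.15 × (1−0.5) × 0.9 × 0.95 × (1−0.85) × (1−0.5) = 0.004809375
spanish: 0.85 × (1−0.95) × 0.8 × 0.4 × (1−0.9) × (1−0.75) = 0.00034
Highest score → portuguese.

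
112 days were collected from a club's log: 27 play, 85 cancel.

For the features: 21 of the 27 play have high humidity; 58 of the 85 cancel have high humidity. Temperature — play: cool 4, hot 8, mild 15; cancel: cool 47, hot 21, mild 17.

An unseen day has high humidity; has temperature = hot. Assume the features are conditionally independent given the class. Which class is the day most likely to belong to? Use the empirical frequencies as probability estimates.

cancel

play: (27/112) × (21/27) × (8/27) ≈ 0.0555556
cancel: (85/112) × (58/85) × (21/85) ≈ 0.127941
Highest score → cancel.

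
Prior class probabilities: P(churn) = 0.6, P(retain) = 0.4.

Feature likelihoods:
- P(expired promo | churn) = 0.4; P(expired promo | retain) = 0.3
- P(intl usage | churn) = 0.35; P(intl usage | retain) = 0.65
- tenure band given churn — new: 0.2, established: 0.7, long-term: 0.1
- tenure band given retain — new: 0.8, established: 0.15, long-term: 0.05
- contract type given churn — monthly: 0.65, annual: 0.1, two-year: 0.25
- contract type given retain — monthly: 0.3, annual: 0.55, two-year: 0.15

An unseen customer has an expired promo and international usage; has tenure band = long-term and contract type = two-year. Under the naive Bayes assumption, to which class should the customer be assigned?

churn: 0.6 × 0.4 × 0.35 × 0.1 × 0.25 = 0.0021
retain: 0.4 × 0.3 × 0.65 × 0.05 × 0.15 = 0.000585
Highest score → churn.

churn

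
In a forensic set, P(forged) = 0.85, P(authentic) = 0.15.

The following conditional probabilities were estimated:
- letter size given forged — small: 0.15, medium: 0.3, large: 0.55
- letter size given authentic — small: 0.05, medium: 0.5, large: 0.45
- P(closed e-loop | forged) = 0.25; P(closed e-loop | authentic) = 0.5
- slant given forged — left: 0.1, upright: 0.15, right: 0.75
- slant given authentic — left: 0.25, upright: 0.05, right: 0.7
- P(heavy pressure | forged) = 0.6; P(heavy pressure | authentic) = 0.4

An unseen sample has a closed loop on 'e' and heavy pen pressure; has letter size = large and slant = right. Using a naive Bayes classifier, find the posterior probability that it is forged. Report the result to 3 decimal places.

forged: 0.85 × 0.55 × 0.25 × 0.75 × 0.6 = 0.05259375
authentic: 0.15 × 0.45 × 0.5 × 0.7 × 0.4 = 0.00945
P(forged | x) = 0.05259375 / 0.06204375 ≈ 0.848

0.848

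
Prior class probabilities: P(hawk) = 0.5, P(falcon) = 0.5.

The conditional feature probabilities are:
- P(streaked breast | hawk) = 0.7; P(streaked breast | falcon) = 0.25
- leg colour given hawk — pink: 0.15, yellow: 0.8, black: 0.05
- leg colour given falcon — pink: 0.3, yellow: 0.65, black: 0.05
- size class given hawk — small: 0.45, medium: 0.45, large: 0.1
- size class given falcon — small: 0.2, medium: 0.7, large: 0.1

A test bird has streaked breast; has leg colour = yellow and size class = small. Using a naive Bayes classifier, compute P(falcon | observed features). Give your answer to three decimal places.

0.114

hawk: 0.5 × 0.7 × 0.8 × 0.45 = 0.126
falcon: 0.5 × 0.25 × 0.65 × 0.2 = 0.01625
P(falcon | x) = 0.01625 / 0.14225 ≈ 0.114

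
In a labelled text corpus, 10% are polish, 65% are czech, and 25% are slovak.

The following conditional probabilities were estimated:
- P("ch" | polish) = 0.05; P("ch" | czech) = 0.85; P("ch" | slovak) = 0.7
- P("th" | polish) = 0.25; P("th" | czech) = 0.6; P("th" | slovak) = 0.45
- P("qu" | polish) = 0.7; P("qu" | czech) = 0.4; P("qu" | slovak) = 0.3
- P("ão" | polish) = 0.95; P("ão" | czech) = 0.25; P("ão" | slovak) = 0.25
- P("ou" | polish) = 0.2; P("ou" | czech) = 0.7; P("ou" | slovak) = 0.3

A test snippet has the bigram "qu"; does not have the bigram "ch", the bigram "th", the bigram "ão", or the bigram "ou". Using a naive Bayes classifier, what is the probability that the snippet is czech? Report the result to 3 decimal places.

polish: 0.1 × (1−0.05) × (1−0.25) × 0.7 × (1−0.95) × (1−0.2) = 0.001995
czech: 0.65 × (1−0.85) × (1−0.6) × 0.4 × (1−0.25) × (1−0.7) = 0.00351
slovak: 0.25 × (1−0.7) × (1−0.45) × 0.3 × (1−0.25) × (1−0.3) = 0.006496875
P(czech | x) = 0.00351 / 0.012001875 ≈ 0.292

0.292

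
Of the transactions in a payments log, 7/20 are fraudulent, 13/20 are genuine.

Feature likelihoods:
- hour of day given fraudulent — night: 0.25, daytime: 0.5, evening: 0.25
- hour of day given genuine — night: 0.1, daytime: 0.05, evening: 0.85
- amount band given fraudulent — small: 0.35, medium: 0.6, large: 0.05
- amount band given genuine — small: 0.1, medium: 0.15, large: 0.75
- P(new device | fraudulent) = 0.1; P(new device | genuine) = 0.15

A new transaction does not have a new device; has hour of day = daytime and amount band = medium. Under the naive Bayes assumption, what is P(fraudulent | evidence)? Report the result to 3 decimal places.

0.958

fraudulent: 0.35 × 0.5 × 0.6 × (1−0.1) = 0.0945
genuine: 0.65 × 0.05 × 0.15 × (1−0.15) = 0.00414375
P(fraudulent | x) = 0.0945 / 0.09864375 ≈ 0.958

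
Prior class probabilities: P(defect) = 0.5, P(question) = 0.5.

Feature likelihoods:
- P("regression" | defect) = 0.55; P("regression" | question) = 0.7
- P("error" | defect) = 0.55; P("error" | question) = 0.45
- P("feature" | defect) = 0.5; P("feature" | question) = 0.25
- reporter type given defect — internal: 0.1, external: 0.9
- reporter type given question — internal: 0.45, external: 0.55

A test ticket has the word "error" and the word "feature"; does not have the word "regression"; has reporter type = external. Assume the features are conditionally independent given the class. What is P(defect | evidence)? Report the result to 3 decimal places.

0.857

defect: 0.5 × (1−0.55) × 0.55 × 0.5 × 0.9 = 0.0556875
question: 0.5 × (1−0.7) × 0.45 × 0.25 × 0.55 = 0.00928125
P(defect | x) = 0.0556875 / 0.06496875 ≈ 0.857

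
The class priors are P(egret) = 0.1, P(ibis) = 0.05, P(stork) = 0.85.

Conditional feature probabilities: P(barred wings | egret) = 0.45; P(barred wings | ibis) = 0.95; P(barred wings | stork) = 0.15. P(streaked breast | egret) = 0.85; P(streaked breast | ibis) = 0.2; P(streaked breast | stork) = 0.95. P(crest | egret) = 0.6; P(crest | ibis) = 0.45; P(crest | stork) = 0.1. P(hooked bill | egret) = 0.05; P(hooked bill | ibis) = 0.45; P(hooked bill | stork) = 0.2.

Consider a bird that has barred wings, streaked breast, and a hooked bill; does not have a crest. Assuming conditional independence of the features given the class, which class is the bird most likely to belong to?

stork

egret: 0.1 × 0.45 × 0.85 × (1−0.6) × 0.05 = 0.000765
ibis: 0.05 × 0.95 × 0.2 × (1−0.45) × 0.45 = 0.00235125
stork: 0.85 × 0.15 × 0.95 × (1−0.1) × 0.2 = 0.0218025
Highest score → stork.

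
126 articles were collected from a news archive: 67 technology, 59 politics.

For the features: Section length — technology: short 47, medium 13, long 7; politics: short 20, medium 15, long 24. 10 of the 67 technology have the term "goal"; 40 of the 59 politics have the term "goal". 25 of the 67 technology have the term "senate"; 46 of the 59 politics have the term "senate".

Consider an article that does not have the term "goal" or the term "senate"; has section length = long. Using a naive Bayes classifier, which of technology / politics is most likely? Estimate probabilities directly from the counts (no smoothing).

technology

technology: (67/126) × (7/67) × (57/67) × (42/67) ≈ 0.029628
politics: (59/126) × (24/59) × (19/59) × (13/59) ≈ 0.0135155
Highest score → technology.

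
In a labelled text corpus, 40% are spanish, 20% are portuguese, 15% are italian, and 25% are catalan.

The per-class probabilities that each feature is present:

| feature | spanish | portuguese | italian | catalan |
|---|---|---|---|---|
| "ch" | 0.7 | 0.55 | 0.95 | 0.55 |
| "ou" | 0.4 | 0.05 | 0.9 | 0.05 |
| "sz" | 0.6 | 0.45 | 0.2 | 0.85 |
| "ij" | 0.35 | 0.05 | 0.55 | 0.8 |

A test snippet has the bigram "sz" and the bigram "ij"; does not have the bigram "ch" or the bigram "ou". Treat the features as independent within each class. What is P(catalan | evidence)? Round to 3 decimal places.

0.809

spanish: 0.4 × (1−0.7) × (1−0.4) × 0.6 × 0.35 = 0.01512
portuguese: 0.2 × (1−0.55) × (1−0.05) × 0.45 × 0.05 = 0.00192375
italian: 0.15 × (1−0.95) × (1−0.9) × 0.2 × 0.55 = 0.0000825
catalan: 0.25 × (1−0.55) × (1−0.05) × 0.85 × 0.8 = 0.072675
P(catalan | x) = 0.072675 / 0.08980125 ≈ 0.809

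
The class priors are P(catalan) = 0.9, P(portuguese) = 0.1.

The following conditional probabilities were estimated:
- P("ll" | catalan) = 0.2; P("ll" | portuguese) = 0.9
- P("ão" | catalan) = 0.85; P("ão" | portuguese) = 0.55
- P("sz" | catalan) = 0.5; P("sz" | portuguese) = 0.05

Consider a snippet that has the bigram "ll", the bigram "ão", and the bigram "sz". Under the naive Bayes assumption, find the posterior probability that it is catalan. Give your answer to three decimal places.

catalan: 0.9 × 0.2 × 0.85 × 0.5 = 0.0765
portuguese: 0.1 × 0.9 × 0.55 × 0.05 = 0.002475
P(catalan | x) = 0.0765 / 0.078975 ≈ 0.969

0.969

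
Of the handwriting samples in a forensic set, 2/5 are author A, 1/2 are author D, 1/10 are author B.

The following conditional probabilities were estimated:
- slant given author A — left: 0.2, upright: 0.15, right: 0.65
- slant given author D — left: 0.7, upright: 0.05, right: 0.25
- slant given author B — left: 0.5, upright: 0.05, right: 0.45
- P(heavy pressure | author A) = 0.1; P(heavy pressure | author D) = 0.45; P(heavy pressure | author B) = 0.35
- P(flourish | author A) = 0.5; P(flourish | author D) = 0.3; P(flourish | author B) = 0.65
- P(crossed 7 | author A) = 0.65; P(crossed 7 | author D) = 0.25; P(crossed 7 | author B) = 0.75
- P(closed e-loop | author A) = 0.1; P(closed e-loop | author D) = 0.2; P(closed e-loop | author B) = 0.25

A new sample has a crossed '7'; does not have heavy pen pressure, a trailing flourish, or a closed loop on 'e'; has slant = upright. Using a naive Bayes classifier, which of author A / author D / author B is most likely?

author A

author A: 0.4 × 0.15 × (1−0.1) × (1−0.5) × 0.65 × (1−0.1) = 0.015795
author D: 0.5 × 0.05 × (1−0.45) × (1−0.3) × 0.25 × (1−0.2) = 0.001925
author B: 0.1 × 0.05 × (1−0.35) × (1−0.65) × 0.75 × (1−0.25) = 0.00063984375
Highest score → author A.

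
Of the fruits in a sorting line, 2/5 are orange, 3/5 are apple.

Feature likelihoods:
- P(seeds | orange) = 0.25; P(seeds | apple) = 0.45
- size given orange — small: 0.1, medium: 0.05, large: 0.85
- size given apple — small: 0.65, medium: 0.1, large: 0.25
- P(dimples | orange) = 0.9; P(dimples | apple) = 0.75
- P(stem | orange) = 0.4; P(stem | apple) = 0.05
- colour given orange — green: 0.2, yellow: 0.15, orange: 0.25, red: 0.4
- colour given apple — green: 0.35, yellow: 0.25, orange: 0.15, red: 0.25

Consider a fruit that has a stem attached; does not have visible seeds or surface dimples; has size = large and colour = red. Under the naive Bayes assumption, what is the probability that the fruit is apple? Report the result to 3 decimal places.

orange: 0.4 × (1−0.25) × 0.85 × (1−0.9) × 0.4 × 0.4 = 0.00408
apple: 0.6 × (1−0.45) × 0.25 × (1−0.75) × 0.05 × 0.25 = 0.0002578125
P(apple | x) = 0.0002578125 / 0.0043378125 ≈ 0.059

0.059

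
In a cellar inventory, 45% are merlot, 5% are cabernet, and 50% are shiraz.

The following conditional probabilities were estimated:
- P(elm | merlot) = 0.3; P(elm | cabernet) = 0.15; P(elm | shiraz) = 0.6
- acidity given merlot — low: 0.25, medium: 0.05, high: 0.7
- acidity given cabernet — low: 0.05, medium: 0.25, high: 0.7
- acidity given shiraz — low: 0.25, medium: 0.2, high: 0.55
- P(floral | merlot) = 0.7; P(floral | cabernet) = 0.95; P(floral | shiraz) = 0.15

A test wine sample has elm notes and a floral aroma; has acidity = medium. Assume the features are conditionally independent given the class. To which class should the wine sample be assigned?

shiraz

merlot: 0.45 × 0.3 × 0.05 × 0.7 = 0.004725
cabernet: 0.05 × 0.15 × 0.25 × 0.95 = 0.00178125
shiraz: 0.5 × 0.6 × 0.2 × 0.15 = 0.009
Highest score → shiraz.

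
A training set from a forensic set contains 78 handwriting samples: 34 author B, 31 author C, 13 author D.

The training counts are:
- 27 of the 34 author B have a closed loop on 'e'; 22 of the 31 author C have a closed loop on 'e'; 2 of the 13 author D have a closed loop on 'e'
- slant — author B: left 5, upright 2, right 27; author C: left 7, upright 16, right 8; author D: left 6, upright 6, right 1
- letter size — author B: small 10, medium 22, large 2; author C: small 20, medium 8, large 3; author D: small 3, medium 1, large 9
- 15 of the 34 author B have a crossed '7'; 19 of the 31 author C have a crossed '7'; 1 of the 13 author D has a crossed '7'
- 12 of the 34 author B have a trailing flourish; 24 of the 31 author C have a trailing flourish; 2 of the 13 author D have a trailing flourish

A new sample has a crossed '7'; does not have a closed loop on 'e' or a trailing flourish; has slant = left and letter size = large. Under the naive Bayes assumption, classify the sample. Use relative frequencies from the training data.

author D

author B: (34/78) × (7/34) × (5/34) × (2/34) × (15/34) × (22/34) ≈ 0.000221616
author C: (31/78) × (9/31) × (7/31) × (3/31) × (19/31) × (7/31) ≈ 0.000348957
author D: (13/78) × (11/13) × (6/13) × (9/13) × (1/13) × (11/13) ≈ 0.00293299
Highest score → author D.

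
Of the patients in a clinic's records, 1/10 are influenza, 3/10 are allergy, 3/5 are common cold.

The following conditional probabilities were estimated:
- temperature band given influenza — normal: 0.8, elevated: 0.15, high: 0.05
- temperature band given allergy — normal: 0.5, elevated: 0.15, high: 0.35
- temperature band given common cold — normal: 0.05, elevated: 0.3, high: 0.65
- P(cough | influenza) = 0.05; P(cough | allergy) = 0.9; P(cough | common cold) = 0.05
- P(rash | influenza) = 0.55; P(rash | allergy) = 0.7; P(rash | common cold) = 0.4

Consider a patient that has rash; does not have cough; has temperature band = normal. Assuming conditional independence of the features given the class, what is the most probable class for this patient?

influenza

influenza: 0.1 × 0.8 × (1−0.05) × 0.55 = 0.0418
allergy: 0.3 × 0.5 × (1−0.9) × 0.7 = 0.0105
common cold: 0.6 × 0.05 × (1−0.05) × 0.4 = 0.0114
Highest score → influenza.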